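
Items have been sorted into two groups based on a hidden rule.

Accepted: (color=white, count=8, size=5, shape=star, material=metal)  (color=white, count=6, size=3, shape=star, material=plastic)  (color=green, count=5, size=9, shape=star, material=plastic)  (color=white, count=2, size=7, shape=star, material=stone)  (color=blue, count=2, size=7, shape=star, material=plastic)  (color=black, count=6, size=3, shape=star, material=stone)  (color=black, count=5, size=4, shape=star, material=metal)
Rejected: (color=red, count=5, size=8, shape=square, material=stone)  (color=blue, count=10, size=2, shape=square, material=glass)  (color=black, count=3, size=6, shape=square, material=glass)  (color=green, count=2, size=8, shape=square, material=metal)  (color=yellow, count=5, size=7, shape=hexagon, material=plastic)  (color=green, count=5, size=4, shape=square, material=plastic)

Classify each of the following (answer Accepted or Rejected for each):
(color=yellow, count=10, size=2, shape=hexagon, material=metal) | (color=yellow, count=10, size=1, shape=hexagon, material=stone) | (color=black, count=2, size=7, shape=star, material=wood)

The common property of the 'Accepted' items is: shape is star. No 'Rejected' item has it.
(color=yellow, count=10, size=2, shape=hexagon, material=metal): shape is hexagon — fails the rule, so Rejected. (color=yellow, count=10, size=1, shape=hexagon, material=stone): shape is hexagon — fails the rule, so Rejected. (color=black, count=2, size=7, shape=star, material=wood): shape is star — fits, so Accepted.

Rejected, Rejected, Accepted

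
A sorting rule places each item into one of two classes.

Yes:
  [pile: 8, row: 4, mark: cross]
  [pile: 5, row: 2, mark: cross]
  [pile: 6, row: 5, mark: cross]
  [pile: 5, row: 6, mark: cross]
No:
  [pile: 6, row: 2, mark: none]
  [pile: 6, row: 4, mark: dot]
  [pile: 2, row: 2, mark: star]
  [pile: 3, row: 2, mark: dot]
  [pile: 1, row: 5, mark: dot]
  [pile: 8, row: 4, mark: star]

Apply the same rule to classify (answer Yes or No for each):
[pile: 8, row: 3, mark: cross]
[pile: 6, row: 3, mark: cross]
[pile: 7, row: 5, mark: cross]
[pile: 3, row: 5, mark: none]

Yes, Yes, Yes, No

Every 'Yes' example satisfies: mark is cross. None of the 'No' examples do.
[pile: 8, row: 3, mark: cross]: Yes (mark is cross).
[pile: 6, row: 3, mark: cross]: Yes (mark is cross).
[pile: 7, row: 5, mark: cross]: Yes (mark is cross).
[pile: 3, row: 5, mark: none]: No (mark is none).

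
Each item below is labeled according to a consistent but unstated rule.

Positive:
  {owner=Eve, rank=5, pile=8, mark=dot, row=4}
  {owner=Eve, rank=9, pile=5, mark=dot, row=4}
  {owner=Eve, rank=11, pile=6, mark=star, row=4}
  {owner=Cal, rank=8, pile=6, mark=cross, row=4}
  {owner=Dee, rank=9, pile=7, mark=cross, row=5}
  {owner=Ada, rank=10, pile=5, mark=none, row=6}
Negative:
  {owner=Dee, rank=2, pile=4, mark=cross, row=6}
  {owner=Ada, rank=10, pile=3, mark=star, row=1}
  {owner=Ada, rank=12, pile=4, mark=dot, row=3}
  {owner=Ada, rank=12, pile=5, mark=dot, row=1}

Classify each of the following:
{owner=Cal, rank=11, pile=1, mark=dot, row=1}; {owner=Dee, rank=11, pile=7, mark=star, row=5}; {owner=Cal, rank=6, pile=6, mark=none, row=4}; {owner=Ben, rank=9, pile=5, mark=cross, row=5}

The distinguishing property — row ≥ 3 AND pile ≥ 5 — holds for all the 'Positive' cases and none of the 'Negative' cases.
{owner=Cal, rank=11, pile=1, mark=dot, row=1} → row = 1, pile = 1 → Negative.
{owner=Dee, rank=11, pile=7, mark=star, row=5} → row = 5, pile = 7 → Positive.
{owner=Cal, rank=6, pile=6, mark=none, row=4} → row = 4, pile = 6 → Positive.
{owner=Ben, rank=9, pile=5, mark=cross, row=5} → row = 5, pile = 5 → Positive.

Negative, Positive, Positive, Positive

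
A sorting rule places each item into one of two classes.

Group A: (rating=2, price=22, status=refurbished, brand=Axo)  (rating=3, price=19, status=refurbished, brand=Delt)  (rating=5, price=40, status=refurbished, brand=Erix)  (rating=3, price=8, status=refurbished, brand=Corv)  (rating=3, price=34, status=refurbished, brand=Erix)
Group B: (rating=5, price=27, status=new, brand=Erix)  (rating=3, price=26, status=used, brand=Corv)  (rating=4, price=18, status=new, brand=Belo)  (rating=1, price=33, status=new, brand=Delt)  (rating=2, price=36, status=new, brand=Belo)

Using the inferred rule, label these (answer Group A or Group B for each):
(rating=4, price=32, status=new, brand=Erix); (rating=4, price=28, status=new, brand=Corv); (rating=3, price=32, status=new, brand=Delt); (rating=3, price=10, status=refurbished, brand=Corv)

Group B, Group B, Group B, Group A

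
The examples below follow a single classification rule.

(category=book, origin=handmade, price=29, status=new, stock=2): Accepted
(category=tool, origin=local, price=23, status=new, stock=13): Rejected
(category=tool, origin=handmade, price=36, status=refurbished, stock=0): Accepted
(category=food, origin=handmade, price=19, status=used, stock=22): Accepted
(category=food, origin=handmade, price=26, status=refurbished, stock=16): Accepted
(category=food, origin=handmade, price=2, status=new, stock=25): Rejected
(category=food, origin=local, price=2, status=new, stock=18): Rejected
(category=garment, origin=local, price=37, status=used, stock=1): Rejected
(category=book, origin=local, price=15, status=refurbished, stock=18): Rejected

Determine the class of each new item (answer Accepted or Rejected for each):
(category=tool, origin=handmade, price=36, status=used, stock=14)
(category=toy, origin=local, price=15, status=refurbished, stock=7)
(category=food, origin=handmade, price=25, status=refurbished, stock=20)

The classifier is using: origin is handmade AND price ≥ 15.

Accepted, Rejected, Accepted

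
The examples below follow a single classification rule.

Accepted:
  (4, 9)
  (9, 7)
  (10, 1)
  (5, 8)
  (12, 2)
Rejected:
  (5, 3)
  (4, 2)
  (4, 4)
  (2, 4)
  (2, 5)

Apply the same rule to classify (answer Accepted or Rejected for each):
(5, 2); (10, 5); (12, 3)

Rejected, Accepted, Accepted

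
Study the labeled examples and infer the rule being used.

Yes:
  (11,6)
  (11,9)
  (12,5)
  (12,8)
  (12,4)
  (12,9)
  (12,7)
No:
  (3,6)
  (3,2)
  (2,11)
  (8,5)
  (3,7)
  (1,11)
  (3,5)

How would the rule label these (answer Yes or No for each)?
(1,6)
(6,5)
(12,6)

The rule appears to be: sum ≥ 16.

No, No, Yes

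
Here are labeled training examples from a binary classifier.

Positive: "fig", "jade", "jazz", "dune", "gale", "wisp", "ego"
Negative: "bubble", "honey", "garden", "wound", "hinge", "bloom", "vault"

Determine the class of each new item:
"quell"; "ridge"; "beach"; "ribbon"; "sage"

One predicate separates the groups cleanly: length ≤ 4.

Negative, Negative, Negative, Negative, Positive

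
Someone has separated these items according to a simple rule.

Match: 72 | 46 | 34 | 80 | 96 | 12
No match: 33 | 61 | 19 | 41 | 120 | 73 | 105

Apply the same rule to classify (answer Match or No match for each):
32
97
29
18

Match, No match, No match, Match

All 'Match' examples share one property — even AND at most 96 — and every 'No match' example lacks it.
Match: 32, since 32 is even, 32 ≤ 96. No match: 97, since 97 is odd, 97 > 96. No match: 29, since 29 is odd, 29 ≤ 96. Match: 18, since 18 is even, 18 ≤ 96.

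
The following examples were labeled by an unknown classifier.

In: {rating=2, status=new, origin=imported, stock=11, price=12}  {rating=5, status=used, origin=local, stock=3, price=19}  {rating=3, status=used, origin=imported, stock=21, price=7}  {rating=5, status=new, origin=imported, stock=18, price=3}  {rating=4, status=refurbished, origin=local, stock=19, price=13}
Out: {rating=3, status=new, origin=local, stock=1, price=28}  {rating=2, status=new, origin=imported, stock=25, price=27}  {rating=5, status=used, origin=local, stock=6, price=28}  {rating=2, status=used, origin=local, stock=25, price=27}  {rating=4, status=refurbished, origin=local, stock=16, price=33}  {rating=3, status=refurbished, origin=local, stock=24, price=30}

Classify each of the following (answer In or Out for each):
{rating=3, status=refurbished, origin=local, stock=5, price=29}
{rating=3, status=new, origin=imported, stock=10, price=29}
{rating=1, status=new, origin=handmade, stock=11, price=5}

The pattern is that an item is 'In' exactly when: price ≤ 19.
Out: {rating=3, status=refurbished, origin=local, stock=5, price=29}, since price = 29.
Out: {rating=3, status=new, origin=imported, stock=10, price=29}, since price = 29.
In: {rating=1, status=new, origin=handmade, stock=11, price=5}, since price = 5.

Out, Out, In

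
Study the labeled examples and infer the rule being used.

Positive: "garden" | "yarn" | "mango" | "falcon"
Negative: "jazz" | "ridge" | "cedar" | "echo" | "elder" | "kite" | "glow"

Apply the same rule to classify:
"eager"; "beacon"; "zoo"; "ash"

Rule: contains 'n'. This holds for each 'Positive' example and fails for each 'Negative' one.
"eager": Negative (no 'n').
"beacon": Positive (has 'n').
"zoo": Negative (no 'n').
"ash": Negative (no 'n').

Negative, Positive, Negative, Negative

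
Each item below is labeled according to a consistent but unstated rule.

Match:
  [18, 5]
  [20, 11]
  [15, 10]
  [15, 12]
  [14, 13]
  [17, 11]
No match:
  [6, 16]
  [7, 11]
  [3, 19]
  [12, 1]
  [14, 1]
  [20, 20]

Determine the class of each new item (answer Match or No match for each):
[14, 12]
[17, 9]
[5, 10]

The common property of the 'Match' items is: first > second AND sum ≥ 18. No 'No match' item has it.
[14, 12]: 14 > 12, 14+12 = 26, passes → Match. [17, 9]: 17 > 9, 17+9 = 26, passes → Match. [5, 10]: 5 < 10, 5+10 = 15, does not satisfy this → No match.

Match, Match, No match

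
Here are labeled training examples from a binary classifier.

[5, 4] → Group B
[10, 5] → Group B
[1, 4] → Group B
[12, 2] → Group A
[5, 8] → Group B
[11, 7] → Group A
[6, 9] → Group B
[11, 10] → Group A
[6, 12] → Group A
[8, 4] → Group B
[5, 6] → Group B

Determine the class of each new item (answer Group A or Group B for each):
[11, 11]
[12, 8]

Group A, Group A

The rule appears to be: max ≥ 11.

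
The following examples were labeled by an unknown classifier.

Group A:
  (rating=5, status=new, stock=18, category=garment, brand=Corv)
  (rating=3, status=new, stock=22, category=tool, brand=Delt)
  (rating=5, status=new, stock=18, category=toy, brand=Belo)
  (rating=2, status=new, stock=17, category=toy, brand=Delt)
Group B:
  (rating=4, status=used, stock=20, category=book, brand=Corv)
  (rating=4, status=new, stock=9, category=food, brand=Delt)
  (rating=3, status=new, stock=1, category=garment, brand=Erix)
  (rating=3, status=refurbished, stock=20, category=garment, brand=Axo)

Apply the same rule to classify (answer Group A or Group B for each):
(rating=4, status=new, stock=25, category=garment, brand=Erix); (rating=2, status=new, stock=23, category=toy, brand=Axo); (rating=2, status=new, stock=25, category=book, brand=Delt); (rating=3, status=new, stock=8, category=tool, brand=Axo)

One predicate separates the groups cleanly: status is new AND stock ≥ 17.

Group A, Group A, Group A, Group B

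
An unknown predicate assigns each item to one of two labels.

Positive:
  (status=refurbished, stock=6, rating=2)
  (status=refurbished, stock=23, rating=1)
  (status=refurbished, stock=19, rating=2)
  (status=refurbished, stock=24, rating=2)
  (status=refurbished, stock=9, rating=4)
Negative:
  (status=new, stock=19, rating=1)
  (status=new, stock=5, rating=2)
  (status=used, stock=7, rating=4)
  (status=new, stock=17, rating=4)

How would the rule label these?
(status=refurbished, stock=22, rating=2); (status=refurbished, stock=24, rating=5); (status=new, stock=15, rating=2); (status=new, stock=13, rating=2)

Positive, Positive, Negative, Negative

All 'Positive' examples share one property — status is refurbished — and every 'Negative' example lacks it.
(status=refurbished, stock=22, rating=2): status is refurbished, passes → Positive. (status=refurbished, stock=24, rating=5): status is refurbished, passes → Positive. (status=new, stock=15, rating=2): status is new, fails this test → Negative. (status=new, stock=13, rating=2): status is new, fails this test → Negative.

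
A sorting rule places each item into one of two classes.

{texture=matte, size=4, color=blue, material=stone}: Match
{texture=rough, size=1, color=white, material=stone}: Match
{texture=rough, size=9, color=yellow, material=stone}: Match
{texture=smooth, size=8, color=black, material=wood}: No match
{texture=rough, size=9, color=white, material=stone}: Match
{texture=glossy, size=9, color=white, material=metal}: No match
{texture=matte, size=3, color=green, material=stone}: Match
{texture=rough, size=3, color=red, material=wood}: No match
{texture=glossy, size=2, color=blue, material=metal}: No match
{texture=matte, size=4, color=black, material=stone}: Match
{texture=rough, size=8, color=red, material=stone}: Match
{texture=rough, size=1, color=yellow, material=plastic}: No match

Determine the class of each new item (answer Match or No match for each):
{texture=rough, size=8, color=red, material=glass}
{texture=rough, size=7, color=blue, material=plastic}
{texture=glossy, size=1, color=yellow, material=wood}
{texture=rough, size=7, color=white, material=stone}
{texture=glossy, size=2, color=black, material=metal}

No match, No match, No match, Match, No match

The rule appears to be: material is stone.
{texture=rough, size=8, color=red, material=glass}: material is glass, does not pass → No match.
{texture=rough, size=7, color=blue, material=plastic}: material is plastic, does not pass → No match.
{texture=glossy, size=1, color=yellow, material=wood}: material is wood, does not pass → No match.
{texture=rough, size=7, color=white, material=stone}: material is stone, matches → Match.
{texture=glossy, size=2, color=black, material=metal}: material is metal, does not pass → No match.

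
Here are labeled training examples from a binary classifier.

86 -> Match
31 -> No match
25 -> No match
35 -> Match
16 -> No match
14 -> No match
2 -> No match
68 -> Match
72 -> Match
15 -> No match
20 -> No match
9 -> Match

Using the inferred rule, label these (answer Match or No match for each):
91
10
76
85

One predicate separates the groups cleanly: digit sum ≥ 8.
91: digit sum 9+1 = 10, passes → Match. 10: digit sum 1+0 = 1, doesn't match → No match. 76: digit sum 7+6 = 13, passes → Match. 85: digit sum 8+5 = 13, passes → Match.

Match, No match, Match, Match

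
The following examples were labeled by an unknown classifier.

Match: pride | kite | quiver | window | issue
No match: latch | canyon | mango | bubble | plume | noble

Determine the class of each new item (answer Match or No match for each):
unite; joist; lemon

The distinguishing property — contains 'i' — holds for all the 'Match' cases and none of the 'No match' cases.
unite → has 'i' → Match.
joist → has 'i' → Match.
lemon → no 'i' → No match.

Match, Match, No match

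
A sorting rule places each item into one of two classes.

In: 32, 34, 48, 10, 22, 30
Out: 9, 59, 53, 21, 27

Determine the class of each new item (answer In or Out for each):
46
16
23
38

In, In, Out, In

The pattern is that an item is 'In' exactly when: even.
46: 46 is even, passes → In.
16: 16 is even, passes → In.
23: 23 is odd, fails this test → Out.
38: 38 is even, passes → In.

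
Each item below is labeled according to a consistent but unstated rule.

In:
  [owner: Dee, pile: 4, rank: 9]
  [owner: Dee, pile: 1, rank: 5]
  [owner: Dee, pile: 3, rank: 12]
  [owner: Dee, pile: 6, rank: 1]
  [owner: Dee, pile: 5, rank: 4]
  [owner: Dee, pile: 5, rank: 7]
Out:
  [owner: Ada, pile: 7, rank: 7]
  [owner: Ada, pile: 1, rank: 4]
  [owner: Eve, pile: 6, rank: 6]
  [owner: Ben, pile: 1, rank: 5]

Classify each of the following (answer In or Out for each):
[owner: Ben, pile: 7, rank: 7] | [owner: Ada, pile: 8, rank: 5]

The simplest hypothesis consistent with all the labels is: owner is Dee.
[owner: Ben, pile: 7, rank: 7]: Out (owner is Ben). [owner: Ada, pile: 8, rank: 5]: Out (owner is Ada).

Out, Out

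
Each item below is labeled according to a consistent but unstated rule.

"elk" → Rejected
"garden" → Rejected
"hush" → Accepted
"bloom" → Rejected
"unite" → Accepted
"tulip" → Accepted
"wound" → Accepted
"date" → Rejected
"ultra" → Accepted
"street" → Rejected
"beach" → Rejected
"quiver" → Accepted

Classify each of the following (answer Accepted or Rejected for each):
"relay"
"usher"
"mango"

Rejected, Accepted, Rejected

Looking at the examples, the only property every 'Accepted' case has and every 'Rejected' case lacks is: contains 'u'.
"relay" — no 'u', hence Rejected. "usher" — has 'u', hence Accepted. "mango" — no 'u', hence Rejected.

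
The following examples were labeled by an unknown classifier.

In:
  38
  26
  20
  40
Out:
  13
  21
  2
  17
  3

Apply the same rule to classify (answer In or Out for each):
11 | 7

A rule that fits every label: even AND at least 3 — true of each 'In' example, false of each 'Out' one.

Out, Out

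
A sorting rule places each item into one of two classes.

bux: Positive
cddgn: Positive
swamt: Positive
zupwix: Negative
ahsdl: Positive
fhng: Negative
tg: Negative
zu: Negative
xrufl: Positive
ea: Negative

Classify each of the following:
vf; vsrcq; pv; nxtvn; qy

Negative, Positive, Negative, Positive, Negative

The pattern is that an item is 'Positive' exactly when: odd length.
vf: length 2 — lacks this property, so Negative.
vsrcq: length 5 — checks out, so Positive.
pv: length 2 — lacks this property, so Negative.
nxtvn: length 5 — checks out, so Positive.
qy: length 2 — lacks this property, so Negative.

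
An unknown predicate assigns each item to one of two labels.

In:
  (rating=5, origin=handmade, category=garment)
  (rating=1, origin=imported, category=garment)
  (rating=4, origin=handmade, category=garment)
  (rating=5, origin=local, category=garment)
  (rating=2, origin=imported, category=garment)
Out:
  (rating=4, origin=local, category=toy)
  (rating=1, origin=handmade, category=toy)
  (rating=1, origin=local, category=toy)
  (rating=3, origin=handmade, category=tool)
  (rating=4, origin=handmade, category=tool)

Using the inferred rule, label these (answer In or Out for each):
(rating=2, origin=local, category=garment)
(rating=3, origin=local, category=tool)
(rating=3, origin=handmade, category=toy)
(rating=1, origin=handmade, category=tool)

The classifier is using: category is garment.
(rating=2, origin=local, category=garment) — category is garment, hence In.
(rating=3, origin=local, category=tool) — category is tool, hence Out.
(rating=3, origin=handmade, category=toy) — category is toy, hence Out.
(rating=1, origin=handmade, category=tool) — category is tool, hence Out.

In, Out, Out, Out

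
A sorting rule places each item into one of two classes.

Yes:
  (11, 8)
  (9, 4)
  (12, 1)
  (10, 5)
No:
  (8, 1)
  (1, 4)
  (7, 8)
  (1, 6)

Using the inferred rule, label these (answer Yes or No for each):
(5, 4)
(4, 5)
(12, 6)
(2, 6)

A rule that fits every label: first ≥ 9 — true of each 'Yes' example, false of each 'No' one.
(5, 4) — first 5, hence No. (4, 5) — first 4, hence No. (12, 6) — first 12, hence Yes. (2, 6) — first 2, hence No.

No, No, Yes, No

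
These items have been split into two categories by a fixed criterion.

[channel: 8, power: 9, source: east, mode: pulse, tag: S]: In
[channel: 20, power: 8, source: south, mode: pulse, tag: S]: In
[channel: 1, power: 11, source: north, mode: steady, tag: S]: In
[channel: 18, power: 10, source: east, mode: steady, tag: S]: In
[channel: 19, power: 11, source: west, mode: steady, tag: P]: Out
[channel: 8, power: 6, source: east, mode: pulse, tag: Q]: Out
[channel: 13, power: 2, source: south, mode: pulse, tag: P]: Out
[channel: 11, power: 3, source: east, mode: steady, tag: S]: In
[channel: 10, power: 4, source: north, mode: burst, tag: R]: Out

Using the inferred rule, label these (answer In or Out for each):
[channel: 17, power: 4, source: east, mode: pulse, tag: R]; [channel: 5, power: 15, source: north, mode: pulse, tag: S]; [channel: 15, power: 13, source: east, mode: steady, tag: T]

The simplest hypothesis consistent with all the labels is: tag is S.
[channel: 17, power: 4, source: east, mode: pulse, tag: R] → tag is R → Out. [channel: 5, power: 15, source: north, mode: pulse, tag: S] → tag is S → In. [channel: 15, power: 13, source: east, mode: steady, tag: T] → tag is T → Out.

Out, In, Out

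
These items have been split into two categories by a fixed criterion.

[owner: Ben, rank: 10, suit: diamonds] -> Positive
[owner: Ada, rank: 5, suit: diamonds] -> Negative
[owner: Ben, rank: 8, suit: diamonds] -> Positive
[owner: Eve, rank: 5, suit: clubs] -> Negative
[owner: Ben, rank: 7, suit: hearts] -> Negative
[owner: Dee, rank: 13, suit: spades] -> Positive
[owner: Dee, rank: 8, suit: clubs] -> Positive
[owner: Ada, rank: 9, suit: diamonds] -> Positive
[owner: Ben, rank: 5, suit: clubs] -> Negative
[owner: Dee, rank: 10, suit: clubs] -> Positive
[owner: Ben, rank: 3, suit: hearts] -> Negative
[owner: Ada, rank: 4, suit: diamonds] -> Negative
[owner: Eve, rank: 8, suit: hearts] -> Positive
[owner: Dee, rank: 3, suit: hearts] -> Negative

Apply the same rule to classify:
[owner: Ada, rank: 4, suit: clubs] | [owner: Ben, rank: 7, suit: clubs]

Negative, Negative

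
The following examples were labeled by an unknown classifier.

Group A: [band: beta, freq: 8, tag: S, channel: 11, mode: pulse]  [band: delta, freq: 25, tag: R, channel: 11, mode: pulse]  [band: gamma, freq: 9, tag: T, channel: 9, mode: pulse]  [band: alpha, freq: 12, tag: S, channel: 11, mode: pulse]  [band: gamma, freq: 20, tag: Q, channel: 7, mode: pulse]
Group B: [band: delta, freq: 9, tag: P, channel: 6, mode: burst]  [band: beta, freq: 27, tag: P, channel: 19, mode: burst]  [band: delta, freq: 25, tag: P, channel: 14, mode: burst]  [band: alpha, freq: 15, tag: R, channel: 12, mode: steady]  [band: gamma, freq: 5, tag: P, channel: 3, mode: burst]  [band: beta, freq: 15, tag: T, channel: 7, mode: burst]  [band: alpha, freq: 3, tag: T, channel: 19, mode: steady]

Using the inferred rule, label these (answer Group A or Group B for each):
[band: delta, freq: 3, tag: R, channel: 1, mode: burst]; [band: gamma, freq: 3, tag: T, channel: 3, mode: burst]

Group B, Group B

Comparing the two groups points to one rule — mode is pulse.
[band: delta, freq: 3, tag: R, channel: 1, mode: burst] — mode is burst, hence Group B. [band: gamma, freq: 3, tag: T, channel: 3, mode: burst] — mode is burst, hence Group B.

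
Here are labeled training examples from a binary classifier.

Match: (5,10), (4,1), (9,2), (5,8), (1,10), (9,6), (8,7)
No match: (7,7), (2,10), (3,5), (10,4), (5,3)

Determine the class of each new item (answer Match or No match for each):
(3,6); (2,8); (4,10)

Match, No match, No match

'Match' ⟺ sum is odd.
Match: (3,6), since 3+6 = 9. No match: (2,8), since 2+8 = 10. No match: (4,10), since 4+10 = 14.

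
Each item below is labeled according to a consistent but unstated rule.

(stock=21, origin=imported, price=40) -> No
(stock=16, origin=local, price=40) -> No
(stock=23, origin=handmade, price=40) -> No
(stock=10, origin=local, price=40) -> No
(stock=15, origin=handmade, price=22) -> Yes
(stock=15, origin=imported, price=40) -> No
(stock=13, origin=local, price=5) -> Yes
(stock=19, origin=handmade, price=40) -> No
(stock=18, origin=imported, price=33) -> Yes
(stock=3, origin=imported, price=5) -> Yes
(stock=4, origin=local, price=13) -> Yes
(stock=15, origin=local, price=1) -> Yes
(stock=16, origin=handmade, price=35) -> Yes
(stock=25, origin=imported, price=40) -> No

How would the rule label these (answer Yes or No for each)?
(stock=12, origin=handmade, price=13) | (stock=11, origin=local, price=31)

Yes, Yes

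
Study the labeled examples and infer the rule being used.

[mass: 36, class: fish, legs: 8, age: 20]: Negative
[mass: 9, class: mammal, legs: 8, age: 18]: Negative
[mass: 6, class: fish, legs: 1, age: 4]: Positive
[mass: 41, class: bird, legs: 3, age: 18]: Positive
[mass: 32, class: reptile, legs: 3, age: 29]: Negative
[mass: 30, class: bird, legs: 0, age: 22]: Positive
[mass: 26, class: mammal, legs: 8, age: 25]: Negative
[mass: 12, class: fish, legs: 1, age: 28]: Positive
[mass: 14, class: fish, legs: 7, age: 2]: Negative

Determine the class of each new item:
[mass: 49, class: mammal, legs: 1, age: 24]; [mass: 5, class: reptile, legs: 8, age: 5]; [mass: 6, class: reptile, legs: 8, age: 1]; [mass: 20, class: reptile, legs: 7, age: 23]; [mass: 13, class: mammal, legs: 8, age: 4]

The pattern is that an item is 'Positive' exactly when: age ≤ 28 AND legs ≤ 3.

Positive, Negative, Negative, Negative, Negative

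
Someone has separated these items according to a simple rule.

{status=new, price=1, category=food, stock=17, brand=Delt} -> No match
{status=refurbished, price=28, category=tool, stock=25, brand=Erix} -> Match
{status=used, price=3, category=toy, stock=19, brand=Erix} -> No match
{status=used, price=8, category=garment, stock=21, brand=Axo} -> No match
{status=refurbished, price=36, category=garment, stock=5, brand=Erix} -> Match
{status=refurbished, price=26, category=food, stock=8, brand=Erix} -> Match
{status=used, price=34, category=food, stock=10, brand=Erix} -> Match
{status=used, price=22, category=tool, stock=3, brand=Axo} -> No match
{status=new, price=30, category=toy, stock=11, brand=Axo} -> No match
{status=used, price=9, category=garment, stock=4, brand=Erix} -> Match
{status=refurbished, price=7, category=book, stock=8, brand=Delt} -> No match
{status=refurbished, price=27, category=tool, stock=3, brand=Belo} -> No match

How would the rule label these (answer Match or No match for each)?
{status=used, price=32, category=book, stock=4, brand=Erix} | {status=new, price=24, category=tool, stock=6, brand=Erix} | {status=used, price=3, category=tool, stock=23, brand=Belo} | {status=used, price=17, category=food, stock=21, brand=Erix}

Rule: brand is Erix AND price ≥ 7. This holds for each 'Match' example and fails for each 'No match' one.
{status=used, price=32, category=book, stock=4, brand=Erix} — brand is Erix, price = 32, hence Match. {status=new, price=24, category=tool, stock=6, brand=Erix} — brand is Erix, price = 24, hence Match. {status=used, price=3, category=tool, stock=23, brand=Belo} — brand is Belo, price = 3, hence No match. {status=used, price=17, category=food, stock=21, brand=Erix} — brand is Erix, price = 17, hence Match.

Match, Match, No match, Match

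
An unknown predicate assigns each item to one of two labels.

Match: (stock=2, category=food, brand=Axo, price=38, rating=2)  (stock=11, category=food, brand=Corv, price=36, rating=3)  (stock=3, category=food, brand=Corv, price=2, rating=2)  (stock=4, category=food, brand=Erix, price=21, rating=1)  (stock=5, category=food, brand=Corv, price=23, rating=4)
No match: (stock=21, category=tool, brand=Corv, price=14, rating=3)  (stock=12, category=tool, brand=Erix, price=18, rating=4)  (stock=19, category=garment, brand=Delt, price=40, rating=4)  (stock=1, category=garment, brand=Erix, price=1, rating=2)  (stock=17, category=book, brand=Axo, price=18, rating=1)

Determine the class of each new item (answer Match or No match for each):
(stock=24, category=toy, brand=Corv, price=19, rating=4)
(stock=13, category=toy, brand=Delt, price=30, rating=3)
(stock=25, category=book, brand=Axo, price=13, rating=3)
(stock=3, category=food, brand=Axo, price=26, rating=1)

No match, No match, No match, Match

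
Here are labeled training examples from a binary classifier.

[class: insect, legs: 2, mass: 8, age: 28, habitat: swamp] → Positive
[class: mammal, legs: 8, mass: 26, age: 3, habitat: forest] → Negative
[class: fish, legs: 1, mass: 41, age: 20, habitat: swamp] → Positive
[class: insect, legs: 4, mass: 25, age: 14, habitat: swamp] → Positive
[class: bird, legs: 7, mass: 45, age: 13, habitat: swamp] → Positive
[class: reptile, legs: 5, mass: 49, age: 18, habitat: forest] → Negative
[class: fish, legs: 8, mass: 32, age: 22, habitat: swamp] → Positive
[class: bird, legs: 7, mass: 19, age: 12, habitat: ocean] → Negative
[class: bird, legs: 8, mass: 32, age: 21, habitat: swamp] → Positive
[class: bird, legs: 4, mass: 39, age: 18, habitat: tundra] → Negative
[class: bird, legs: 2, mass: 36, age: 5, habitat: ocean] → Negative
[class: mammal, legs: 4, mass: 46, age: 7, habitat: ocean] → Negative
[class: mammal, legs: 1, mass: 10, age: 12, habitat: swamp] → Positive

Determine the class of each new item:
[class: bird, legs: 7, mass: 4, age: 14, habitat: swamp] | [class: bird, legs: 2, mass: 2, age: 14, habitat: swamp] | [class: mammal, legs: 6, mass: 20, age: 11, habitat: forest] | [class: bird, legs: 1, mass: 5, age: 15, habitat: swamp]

Positive, Positive, Negative, Positive

The classifier is using: habitat is swamp.
[class: bird, legs: 7, mass: 4, age: 14, habitat: swamp]: habitat is swamp — has this property, so Positive. [class: bird, legs: 2, mass: 2, age: 14, habitat: swamp]: habitat is swamp — has this property, so Positive. [class: mammal, legs: 6, mass: 20, age: 11, habitat: forest]: habitat is forest — does not satisfy this, so Negative. [class: bird, legs: 1, mass: 5, age: 15, habitat: swamp]: habitat is swamp — has this property, so Positive.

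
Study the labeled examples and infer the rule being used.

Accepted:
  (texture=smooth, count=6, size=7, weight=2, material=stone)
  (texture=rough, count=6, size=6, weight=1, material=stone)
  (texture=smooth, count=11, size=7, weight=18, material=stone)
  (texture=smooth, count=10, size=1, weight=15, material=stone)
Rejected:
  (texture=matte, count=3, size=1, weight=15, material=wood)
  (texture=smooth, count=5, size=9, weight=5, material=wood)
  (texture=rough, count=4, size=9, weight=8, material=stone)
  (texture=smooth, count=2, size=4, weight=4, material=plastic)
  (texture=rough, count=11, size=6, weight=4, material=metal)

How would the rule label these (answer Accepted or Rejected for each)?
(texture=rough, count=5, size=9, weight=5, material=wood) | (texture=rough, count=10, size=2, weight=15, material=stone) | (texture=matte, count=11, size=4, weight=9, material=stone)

The distinguishing property — material is stone AND size ≤ 7 — holds for all the 'Accepted' cases and none of the 'Rejected' cases.

Rejected, Accepted, Accepted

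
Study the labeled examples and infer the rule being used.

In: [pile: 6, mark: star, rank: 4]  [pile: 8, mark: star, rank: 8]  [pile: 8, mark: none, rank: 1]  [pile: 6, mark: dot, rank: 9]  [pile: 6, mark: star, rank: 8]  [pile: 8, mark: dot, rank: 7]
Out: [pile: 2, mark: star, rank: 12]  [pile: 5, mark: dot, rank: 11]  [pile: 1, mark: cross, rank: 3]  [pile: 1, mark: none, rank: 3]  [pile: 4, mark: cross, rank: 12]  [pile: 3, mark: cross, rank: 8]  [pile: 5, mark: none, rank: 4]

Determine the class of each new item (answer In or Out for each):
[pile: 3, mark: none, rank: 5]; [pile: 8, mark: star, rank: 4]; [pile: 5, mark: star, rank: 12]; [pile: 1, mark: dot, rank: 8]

Out, In, Out, Out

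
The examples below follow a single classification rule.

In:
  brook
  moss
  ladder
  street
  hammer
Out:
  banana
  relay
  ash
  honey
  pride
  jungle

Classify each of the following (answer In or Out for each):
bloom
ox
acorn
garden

In, Out, Out, Out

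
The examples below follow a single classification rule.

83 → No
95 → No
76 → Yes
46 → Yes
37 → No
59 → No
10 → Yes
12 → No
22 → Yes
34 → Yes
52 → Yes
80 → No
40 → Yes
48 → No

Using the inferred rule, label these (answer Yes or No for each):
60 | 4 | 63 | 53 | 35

The common property of the 'Yes' items is: ≡ 4 (mod 6). No 'No' item has it.

No, Yes, No, No, No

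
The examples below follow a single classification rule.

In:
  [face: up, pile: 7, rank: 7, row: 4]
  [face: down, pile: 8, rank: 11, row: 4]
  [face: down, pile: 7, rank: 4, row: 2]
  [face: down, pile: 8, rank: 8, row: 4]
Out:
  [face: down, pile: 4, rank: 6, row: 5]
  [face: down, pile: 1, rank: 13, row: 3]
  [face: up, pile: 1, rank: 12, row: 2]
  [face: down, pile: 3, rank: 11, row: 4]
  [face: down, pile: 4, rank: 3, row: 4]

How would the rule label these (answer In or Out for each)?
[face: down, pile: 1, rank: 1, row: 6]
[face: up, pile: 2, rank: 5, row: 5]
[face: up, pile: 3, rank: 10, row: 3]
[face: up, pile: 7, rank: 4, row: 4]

Out, Out, Out, In

Rule: pile ≥ 7. This holds for each 'In' example and fails for each 'Out' one.
[face: down, pile: 1, rank: 1, row: 6]: pile = 1 — lacks this property, so Out.
[face: up, pile: 2, rank: 5, row: 5]: pile = 2 — lacks this property, so Out.
[face: up, pile: 3, rank: 10, row: 3]: pile = 3 — lacks this property, so Out.
[face: up, pile: 7, rank: 4, row: 4]: pile = 7 — has this property, so In.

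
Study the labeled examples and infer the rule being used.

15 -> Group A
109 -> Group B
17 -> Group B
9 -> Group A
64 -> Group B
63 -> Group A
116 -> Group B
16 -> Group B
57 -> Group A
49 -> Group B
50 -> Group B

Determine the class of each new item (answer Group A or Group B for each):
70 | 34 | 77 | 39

A rule that fits every label: multiple of 3 — true of each 'Group A' example, false of each 'Group B' one.

Group B, Group B, Group B, Group A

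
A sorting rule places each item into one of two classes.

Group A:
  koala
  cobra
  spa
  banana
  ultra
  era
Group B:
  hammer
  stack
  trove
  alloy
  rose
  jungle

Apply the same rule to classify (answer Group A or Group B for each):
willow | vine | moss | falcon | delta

Group B, Group B, Group B, Group B, Group A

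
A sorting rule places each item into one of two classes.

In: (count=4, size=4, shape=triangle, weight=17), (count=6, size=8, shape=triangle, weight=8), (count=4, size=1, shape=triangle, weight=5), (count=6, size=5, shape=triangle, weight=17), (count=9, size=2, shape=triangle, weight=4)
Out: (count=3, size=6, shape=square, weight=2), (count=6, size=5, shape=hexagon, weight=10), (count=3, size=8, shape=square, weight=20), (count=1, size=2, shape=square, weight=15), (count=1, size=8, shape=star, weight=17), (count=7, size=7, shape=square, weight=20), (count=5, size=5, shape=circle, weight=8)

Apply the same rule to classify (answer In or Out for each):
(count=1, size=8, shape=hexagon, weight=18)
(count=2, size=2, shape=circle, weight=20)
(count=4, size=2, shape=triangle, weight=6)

Every 'In' example satisfies: shape is triangle. None of the 'Out' examples do.
(count=1, size=8, shape=hexagon, weight=18) → shape is hexagon → Out.
(count=2, size=2, shape=circle, weight=20) → shape is circle → Out.
(count=4, size=2, shape=triangle, weight=6) → shape is triangle → In.

Out, Out, In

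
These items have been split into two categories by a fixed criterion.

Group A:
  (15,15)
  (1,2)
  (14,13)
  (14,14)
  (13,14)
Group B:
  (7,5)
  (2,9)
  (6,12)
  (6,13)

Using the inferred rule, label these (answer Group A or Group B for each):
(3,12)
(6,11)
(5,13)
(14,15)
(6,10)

Rule: |first − second| ≤ 1. This holds for each 'Group A' example and fails for each 'Group B' one.

Group B, Group B, Group B, Group A, Group B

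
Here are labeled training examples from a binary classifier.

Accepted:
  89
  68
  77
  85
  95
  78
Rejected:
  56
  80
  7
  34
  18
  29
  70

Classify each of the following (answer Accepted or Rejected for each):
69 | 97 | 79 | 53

A rule that fits every label: digit sum ≥ 12 — true of each 'Accepted' example, false of each 'Rejected' one.
69: digit sum 6+9 = 15 — satisfies this, so Accepted.
97: digit sum 9+7 = 16 — satisfies this, so Accepted.
79: digit sum 7+9 = 16 — satisfies this, so Accepted.
53: digit sum 5+3 = 8 — does not fit, so Rejected.

Accepted, Accepted, Accepted, Rejected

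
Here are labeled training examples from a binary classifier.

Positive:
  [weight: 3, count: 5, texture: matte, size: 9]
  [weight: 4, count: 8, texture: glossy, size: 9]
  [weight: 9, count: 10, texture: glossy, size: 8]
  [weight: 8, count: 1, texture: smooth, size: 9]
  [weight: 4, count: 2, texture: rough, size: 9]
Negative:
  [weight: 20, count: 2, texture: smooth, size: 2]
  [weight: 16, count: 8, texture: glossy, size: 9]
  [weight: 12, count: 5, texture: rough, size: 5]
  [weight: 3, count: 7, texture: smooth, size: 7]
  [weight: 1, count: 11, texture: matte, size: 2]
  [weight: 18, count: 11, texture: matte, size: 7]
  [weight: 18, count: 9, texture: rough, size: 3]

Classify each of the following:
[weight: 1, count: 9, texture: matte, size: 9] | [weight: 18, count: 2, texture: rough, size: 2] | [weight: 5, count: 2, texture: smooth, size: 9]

The classifier is using: size ≥ 8 AND weight ≤ 9.
Positive: [weight: 1, count: 9, texture: matte, size: 9], since size = 9, weight = 1.
Negative: [weight: 18, count: 2, texture: rough, size: 2], since size = 2, weight = 18.
Positive: [weight: 5, count: 2, texture: smooth, size: 9], since size = 9, weight = 5.

Positive, Negative, Positive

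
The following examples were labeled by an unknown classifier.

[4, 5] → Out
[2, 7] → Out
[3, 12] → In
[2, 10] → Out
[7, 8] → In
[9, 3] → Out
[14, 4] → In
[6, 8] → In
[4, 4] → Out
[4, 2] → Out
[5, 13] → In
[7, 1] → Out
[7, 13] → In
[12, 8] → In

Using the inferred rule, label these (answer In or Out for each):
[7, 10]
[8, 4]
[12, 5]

In, Out, In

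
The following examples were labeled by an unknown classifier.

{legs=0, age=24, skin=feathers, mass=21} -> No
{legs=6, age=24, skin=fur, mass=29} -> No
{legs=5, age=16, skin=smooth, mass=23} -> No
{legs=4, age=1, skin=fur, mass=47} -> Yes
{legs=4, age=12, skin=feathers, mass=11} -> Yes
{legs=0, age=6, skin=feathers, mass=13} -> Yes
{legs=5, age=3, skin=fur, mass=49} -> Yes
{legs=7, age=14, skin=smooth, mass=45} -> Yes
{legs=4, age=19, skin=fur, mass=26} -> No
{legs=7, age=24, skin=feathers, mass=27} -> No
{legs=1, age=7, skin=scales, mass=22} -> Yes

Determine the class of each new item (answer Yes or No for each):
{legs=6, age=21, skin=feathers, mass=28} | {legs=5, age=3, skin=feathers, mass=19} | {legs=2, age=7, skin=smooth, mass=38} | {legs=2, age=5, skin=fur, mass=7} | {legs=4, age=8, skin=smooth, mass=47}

Every 'Yes' example satisfies: age ≤ 14. None of the 'No' examples do.
{legs=6, age=21, skin=feathers, mass=28}: age = 21 — does not pass, so No.
{legs=5, age=3, skin=feathers, mass=19}: age = 3 — qualifies, so Yes.
{legs=2, age=7, skin=smooth, mass=38}: age = 7 — qualifies, so Yes.
{legs=2, age=5, skin=fur, mass=7}: age = 5 — qualifies, so Yes.
{legs=4, age=8, skin=smooth, mass=47}: age = 8 — qualifies, so Yes.

No, Yes, Yes, Yes, Yes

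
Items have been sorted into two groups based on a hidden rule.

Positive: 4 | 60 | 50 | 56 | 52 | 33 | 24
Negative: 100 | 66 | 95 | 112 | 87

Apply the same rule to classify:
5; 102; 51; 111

Positive, Negative, Positive, Negative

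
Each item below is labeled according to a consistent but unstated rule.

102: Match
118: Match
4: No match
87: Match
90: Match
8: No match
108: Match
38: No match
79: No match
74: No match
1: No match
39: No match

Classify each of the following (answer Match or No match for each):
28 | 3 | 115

One predicate separates the groups cleanly: at least 87.
No match: 28, since 28 < 87.
No match: 3, since 3 < 87.
Match: 115, since 115 ≥ 87.

No match, No match, Match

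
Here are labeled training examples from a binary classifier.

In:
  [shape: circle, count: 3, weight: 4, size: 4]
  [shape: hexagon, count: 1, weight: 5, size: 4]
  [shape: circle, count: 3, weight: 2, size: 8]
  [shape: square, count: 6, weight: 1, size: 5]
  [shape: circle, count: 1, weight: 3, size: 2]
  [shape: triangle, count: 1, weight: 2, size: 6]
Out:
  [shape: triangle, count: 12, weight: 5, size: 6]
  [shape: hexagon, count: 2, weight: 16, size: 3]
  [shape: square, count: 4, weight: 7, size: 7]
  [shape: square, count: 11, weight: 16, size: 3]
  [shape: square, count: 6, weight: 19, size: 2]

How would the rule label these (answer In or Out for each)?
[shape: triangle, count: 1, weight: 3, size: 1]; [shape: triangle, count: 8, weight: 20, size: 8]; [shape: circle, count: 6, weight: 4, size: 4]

One predicate separates the groups cleanly: weight ≤ 5 AND count ≤ 6.

In, Out, In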